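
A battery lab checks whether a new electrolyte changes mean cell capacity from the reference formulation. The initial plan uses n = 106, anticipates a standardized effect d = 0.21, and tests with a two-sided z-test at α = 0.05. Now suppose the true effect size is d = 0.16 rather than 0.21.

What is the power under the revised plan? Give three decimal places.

Power ≈ 0.377

With d = 0.16: δ = d·√n = 0.16 × √106 = 1.6473. Critical value z_{0.025} = 1.960.
Revised power = Φ(δ − 1.960) + Φ(−δ − 1.960) = Φ(-0.313) + Φ(-3.607) = 0.3773 + 0.0002 = 0.3774.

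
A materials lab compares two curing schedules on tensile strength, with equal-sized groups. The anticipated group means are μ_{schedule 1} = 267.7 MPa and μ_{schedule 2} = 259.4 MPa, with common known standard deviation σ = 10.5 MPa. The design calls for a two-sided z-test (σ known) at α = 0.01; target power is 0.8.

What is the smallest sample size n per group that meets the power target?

Standardized effect: d = |μ_{schedule 1} − μ_{schedule 2}| / σ = |267.7 − 259.4| / 10.5 = 0.7905
For power 0.8 need Φ(δ − z_{0.005}) = 0.8, so δ = z_{0.005} + z_{0.20} = 2.576 + 0.842 = 3.417.
(For δ > 0 the lower-tail rejection region contributes negligibly to power, so the one-term inversion is standard.)
δ = d·√(n/2) ⇒ n = 2(δ/d)² = 2 × (3.417 / 0.7905)² = 37.38.
Rounding up, n = 38 per group.

n = 38 per group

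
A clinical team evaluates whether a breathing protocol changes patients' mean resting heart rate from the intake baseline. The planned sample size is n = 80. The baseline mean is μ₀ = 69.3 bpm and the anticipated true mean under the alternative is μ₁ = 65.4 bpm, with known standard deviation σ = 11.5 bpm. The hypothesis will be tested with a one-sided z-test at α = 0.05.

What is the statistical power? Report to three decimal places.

Standardized effect: d = |μ₁ − μ₀| / σ = |65.4 − 69.3| / 11.5 = 0.3391
Noncentrality parameter: δ = d·√n = 0.3391 × √80 = 3.0333
Critical value for a one-sided test at α = 0.05: z_α = 1.645.
Power = Φ(δ − 1.645) = Φ(1.388) = 0.9175.

Power ≈ 0.917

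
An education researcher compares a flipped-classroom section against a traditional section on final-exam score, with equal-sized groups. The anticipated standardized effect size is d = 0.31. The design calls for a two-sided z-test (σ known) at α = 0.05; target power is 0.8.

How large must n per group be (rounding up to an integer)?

For power 0.8 need Φ(δ − z_{0.025}) = 0.8, so δ = z_{0.025} + z_{0.20} = 1.960 + 0.842 = 2.802.
(Ignoring the negligible lower-tail rejection probability gives the usual closed-form inversion.)
δ = d·√(n/2) ⇒ n = 2(δ/d)² = 2 × (2.802 / 0.31)² = 163.35.
Rounding up, n = 164 per group.

n = 164 per group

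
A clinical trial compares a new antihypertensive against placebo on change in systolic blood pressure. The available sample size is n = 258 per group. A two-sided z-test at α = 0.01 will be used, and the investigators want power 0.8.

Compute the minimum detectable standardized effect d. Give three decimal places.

d ≈ 0.301

Required noncentrality: δ = z_{0.005} + z_{0.20} = 2.576 + 0.842 = 3.417.
(Lower-tail contribution to power is negligible for δ > 0.)
δ = d·√(n/2) ⇒ d = δ/√(n/2) = 3.417/√(258/2) = 0.3009.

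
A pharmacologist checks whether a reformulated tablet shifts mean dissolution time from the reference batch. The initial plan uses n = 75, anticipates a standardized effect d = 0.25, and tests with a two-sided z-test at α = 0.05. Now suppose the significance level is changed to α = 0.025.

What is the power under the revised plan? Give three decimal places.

δ = d·√n = 0.25 × √75 = 2.1651 (unchanged). New critical value: z_{0.0125} = 2.241.
Revised power = Φ(δ − 2.241) + Φ(−δ − 2.241) = Φ(-0.076) + Φ(-4.406) = 0.4696 + 0.0000 = 0.4696.

Power ≈ 0.470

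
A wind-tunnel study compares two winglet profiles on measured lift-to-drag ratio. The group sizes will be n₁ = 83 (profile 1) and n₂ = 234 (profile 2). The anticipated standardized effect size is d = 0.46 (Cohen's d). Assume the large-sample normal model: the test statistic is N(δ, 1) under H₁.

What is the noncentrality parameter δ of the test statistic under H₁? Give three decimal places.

δ ≈ 3.601

δ = d / √(1/n₁ + 1/n₂) = 0.46 / √(1/83 + 1/234) = 3.6006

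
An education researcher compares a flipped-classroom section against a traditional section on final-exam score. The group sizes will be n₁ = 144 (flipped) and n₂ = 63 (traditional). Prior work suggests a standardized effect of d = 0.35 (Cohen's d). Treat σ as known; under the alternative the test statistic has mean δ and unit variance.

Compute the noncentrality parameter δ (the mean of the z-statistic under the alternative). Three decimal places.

δ = d / √(1/n₁ + 1/n₂) = 0.35 / √(1/144 + 1/63) = 2.3170

δ ≈ 2.317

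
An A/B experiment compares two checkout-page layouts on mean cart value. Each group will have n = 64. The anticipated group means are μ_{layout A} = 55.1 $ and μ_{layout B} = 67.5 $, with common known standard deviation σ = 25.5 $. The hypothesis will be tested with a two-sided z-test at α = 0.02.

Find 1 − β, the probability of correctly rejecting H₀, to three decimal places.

Standardized effect: d = |μ_{layout A} − μ_{layout B}| / σ = |55.1 − 67.5| / 25.5 = 0.4863
Noncentrality parameter: δ = d·√(n/2) = 0.4863 × √(64/2) = 2.7508
Critical value for a two-sided test at α = 0.02: z_{α/2} = 2.326.
Power = Φ(δ − 2.326) + Φ(−δ − 2.326) = Φ(0.424) + Φ(-5.077) = 0.6644 + 0.0000 = 0.6644.

Power ≈ 0.664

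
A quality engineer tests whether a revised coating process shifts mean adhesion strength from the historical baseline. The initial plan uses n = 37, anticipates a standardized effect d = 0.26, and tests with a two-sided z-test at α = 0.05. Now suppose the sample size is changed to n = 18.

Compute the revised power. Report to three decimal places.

With n = 18: δ = d·√n = 0.26 × √18 = 1.1031. Critical value z_{0.025} = 1.960.
Revised power = Φ(δ − 1.960) + Φ(−δ − 1.960) = Φ(-0.857) + Φ(-3.063) = 0.1958 + 0.0011 = 0.1969.

Power ≈ 0.197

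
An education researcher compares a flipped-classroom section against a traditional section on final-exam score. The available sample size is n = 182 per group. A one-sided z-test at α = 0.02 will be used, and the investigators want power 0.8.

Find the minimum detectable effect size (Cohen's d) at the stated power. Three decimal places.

Required noncentrality: δ = z_{0.02} + z_{0.20} = 2.054 + 0.842 = 2.895.
δ = d·√(n/2) ⇒ d = δ/√(n/2) = 2.895/√(182/2) = 0.3035.

d ≈ 0.304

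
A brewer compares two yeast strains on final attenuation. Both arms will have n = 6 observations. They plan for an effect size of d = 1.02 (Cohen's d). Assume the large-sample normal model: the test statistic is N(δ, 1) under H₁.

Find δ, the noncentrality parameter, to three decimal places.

δ ≈ 1.767

The noncentrality parameter scales effect size by the design's sample-size factor: δ = d·√(n/2) = 1.02 × √(6/2) = 1.7667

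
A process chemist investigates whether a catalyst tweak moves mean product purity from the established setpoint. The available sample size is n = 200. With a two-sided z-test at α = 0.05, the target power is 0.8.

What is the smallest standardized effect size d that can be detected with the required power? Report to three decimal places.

d ≈ 0.198

Need Φ(δ − 1.960) = 0.8, so δ = 1.960 + 0.842 = 2.802.
(Lower-tail contribution to power is negligible for δ > 0.)
δ = d·√n ⇒ d = δ/√n = 2.802/√200 = 0.1981.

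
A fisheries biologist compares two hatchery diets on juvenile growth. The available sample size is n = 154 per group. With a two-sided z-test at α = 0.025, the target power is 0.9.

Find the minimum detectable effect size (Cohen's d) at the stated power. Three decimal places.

d ≈ 0.401

Required noncentrality: δ = z_{0.0125} + z_{0.10} = 2.241 + 1.282 = 3.523.
(The second rejection-region term Φ(−δ − z_{α/2}) is negligible and dropped.)
δ = d·√(n/2) ⇒ d = δ/√(n/2) = 3.523/√(154/2) = 0.4015.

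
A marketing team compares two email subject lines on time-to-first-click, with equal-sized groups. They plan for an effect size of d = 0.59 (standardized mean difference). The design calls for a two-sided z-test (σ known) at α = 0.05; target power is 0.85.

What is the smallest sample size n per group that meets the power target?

For power 0.85 need Φ(δ − z_{0.025}) = 0.85, so δ = z_{0.025} + z_{0.15} = 1.960 + 1.036 = 2.996.
(For δ > 0 the lower-tail rejection region contributes negligibly to power, so the one-term inversion is standard.)
δ = d·√(n/2) ⇒ n = 2(δ/d)² = 2 × (2.996 / 0.59)² = 51.59.
Round up to the next whole unit.

n = 52 per group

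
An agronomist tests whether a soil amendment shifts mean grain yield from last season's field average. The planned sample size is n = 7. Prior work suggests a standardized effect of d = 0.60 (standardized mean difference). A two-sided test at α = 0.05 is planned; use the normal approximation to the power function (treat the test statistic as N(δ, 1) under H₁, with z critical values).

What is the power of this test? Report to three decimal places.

Power ≈ 0.355

Noncentrality parameter: δ = d·√n = 0.60 × √7 = 1.5875
Two-sided α = 0.05 → critical value z_{0.025} = 1.960.
Power = Φ(δ − 1.960) + Φ(−δ − 1.960) = Φ(-0.373) + Φ(-3.547) = 0.3548 + 0.0002 = 0.3549.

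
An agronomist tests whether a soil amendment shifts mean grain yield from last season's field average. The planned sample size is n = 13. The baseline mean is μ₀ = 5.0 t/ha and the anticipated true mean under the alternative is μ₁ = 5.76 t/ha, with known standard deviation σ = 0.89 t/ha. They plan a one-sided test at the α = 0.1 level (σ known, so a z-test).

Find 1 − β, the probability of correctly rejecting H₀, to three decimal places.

Standardized effect: d = |μ₁ − μ₀| / σ = |5.76 − 5.0| / 0.89 = 0.8539
Noncentrality parameter: δ = d·√n = 0.8539 × √13 = 3.0789
One-sided α = 0.1 → critical value z_{0.1} = 1.282.
Power = P(Z > 1.282 − δ) = Φ(1.797) = 0.9639.

Power ≈ 0.964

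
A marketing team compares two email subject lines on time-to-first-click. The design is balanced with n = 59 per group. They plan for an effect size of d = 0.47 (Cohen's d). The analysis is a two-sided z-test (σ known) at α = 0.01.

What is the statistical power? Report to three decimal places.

Power ≈ 0.491

Noncentrality parameter: δ = d·√(n/2) = 0.47 × √(59/2) = 2.5528
Two-sided α = 0.01 → critical value z_{0.005} = 2.576.
Power = Φ(δ − 2.576) + Φ(−δ − 2.576) = Φ(-0.023) + Φ(-5.129) = 0.4908 + 0.0000 = 0.4908.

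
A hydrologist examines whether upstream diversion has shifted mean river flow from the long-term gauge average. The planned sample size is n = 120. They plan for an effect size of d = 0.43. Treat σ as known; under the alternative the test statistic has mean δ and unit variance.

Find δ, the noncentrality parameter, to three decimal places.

δ = d·√n = 0.43 × √120 = 4.7104

δ ≈ 4.710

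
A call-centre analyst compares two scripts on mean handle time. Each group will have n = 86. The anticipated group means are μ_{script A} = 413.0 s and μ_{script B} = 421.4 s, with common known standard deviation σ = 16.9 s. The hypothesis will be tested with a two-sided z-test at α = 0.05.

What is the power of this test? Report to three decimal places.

Standardized effect: d = |μ_{script A} − μ_{script B}| / σ = |413.0 − 421.4| / 16.9 = 0.4970
Noncentrality parameter: δ = d·√(n/2) = 0.4970 × √(86/2) = 3.2593
Critical value for a two-sided test at α = 0.05: z_{α/2} = 1.960.
Power = Φ(δ − 1.960) + Φ(−δ − 1.960) = Φ(1.299) + Φ(-5.219) = 0.9031 + 0.0000 = 0.9031.

Power ≈ 0.903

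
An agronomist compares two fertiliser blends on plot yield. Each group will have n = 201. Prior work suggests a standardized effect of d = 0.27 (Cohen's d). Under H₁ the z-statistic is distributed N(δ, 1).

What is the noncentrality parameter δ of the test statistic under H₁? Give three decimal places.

δ ≈ 2.707

δ = d·√(n/2) = 0.27 × √(201/2) = 2.7067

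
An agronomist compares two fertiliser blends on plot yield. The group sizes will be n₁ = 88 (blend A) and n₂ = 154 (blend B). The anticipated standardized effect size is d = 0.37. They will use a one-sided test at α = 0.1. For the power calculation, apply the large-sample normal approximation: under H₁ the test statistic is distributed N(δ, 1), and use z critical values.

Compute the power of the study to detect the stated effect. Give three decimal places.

Power ≈ 0.932

Noncentrality parameter: δ = d / √(1/n₁ + 1/n₂) = 0.37 / √(1/88 + 1/154) = 2.7688
Critical value for a one-sided test at α = 0.1: z_α = 1.282.
Power = P(Z > 1.282 − δ) = Φ(1.487) = 0.9315.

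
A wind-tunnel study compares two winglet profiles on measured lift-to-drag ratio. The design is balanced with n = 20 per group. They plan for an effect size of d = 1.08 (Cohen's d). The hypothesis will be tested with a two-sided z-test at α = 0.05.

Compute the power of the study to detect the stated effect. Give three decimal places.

Power ≈ 0.927

Noncentrality parameter: δ = d·√(n/2) = 1.08 × √(20/2) = 3.4153
Two-sided α = 0.05 → critical value z_{0.025} = 1.960.
Power = Φ(δ − 1.960) + Φ(−δ − 1.960) = Φ(1.455) + Φ(-5.375) = 0.9272 + 0.0000 = 0.9272.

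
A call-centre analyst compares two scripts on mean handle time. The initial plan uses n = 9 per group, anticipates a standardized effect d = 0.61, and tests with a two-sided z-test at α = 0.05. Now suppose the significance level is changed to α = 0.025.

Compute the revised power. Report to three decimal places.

δ = d·√(n/2) = 0.61 × √(9/2) = 1.2940 (unchanged). New critical value: z_{0.0125} = 2.241.
Revised power = Φ(δ − 2.241) + Φ(−δ − 2.241) = Φ(-0.947) + Φ(-3.535) = 0.1717 + 0.0002 = 0.1719.

Power ≈ 0.172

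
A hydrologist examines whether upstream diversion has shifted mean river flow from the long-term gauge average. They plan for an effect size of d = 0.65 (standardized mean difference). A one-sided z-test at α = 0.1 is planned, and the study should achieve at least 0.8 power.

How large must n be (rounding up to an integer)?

Set Φ(δ − 1.282) = 0.8; then δ − 1.282 = Φ⁻¹(0.8) = 0.842, giving δ = 2.123.
δ = d·√n ⇒ n = (δ/d)² = (2.123 / 0.65)² = 10.67.
Round up to the next whole unit.

n = 11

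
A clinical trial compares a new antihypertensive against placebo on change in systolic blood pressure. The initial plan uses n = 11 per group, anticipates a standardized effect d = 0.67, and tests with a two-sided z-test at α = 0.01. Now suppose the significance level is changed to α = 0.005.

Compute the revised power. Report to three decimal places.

δ = d·√(n/2) = 0.67 × √(11/2) = 1.5713 (unchanged). New critical value: z_{0.0025} = 2.807.
Revised power = Φ(δ − 2.807) + Φ(−δ − 2.807) = Φ(-1.236) + Φ(-4.378) = 0.1083 + 0.0000 = 0.1083.

Power ≈ 0.108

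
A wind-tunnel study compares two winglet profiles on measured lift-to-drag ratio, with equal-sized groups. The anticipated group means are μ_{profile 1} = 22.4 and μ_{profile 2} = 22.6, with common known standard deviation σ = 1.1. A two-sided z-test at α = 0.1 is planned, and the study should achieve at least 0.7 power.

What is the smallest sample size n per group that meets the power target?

n = 285 per group

Standardized effect: d = |μ_{profile 1} − μ_{profile 2}| / σ = |22.4 − 22.6| / 1.1 = 0.1818
Set Φ(δ − 1.645) = 0.7; then δ − 1.645 = Φ⁻¹(0.7) = 0.524, giving δ = 2.169.
(The Φ(−δ − z_{α/2}) term is vanishingly small for δ > 0 and is dropped in the standard sample-size formula.)
δ = d·√(n/2) ⇒ n = 2(δ/d)² = 2 × (2.169 / 0.1818)² = 284.69.
Round up to the next whole unit.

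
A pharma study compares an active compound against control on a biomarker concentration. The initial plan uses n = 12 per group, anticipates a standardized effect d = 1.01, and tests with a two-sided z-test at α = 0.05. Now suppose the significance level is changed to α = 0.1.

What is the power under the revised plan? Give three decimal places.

δ = d·√(n/2) = 1.01 × √(12/2) = 2.4740 (unchanged). New critical value: z_{0.05} = 1.645.
Revised power = Φ(δ − 1.645) + Φ(−δ − 1.645) = Φ(0.829) + Φ(-4.119) = 0.7965 + 0.0000 = 0.7965.

Power ≈ 0.797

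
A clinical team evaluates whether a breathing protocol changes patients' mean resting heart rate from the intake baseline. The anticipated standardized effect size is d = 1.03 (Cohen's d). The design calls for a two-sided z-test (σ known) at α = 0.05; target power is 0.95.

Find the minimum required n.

n = 13

For power 0.95 need Φ(δ − z_{0.025}) = 0.95, so δ = z_{0.025} + z_{0.05} = 1.960 + 1.645 = 3.605.
(Ignoring the negligible lower-tail rejection probability gives the usual closed-form inversion.)
δ = d·√n ⇒ n = (δ/d)² = (3.605 / 1.03)² = 12.25.
Round up to the next whole unit.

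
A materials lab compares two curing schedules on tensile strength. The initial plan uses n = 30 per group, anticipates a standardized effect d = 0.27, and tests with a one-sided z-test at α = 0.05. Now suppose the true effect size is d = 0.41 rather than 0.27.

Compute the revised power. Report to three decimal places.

Power ≈ 0.477

With d = 0.41: δ = d·√(n/2) = 0.41 × √(30/2) = 1.5879. Critical value z_{0.05} = 1.645.
Revised power = P(Z > 1.645 − δ) = Φ(-0.057) = 0.4773.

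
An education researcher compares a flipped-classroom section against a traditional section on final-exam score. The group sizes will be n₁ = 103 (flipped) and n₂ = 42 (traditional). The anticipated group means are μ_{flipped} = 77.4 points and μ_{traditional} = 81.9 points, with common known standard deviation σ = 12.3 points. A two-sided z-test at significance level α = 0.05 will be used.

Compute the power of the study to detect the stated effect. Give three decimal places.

Standardized effect: d = |μ_{flipped} − μ_{traditional}| / σ = |77.4 − 81.9| / 12.3 = 0.3659
Noncentrality parameter: δ = d / √(1/n₁ + 1/n₂) = 0.3659 / √(1/103 + 1/42) = 1.9983
Two-sided α = 0.05 → critical value z_{0.025} = 1.960.
Power = Φ(δ − 1.960) + Φ(−δ − 1.960) = Φ(0.038) + Φ(-3.958) = 0.5153 + 0.0000 = 0.5153.

Power ≈ 0.515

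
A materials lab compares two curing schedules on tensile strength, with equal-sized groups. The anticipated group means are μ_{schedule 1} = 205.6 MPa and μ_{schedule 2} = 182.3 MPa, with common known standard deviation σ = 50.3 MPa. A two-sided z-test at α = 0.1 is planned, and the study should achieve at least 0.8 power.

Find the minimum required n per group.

Standardized effect: d = |μ_{schedule 1} − μ_{schedule 2}| / σ = |205.6 − 182.3| / 50.3 = 0.4632
Set Φ(δ − 1.645) = 0.8; then δ − 1.645 = Φ⁻¹(0.8) = 0.842, giving δ = 2.486.
(Ignoring the negligible lower-tail rejection probability gives the usual closed-form inversion.)
δ = d·√(n/2) ⇒ n = 2(δ/d)² = 2 × (2.486 / 0.4632)² = 57.63.
Round up to the next whole unit.

n = 58 per group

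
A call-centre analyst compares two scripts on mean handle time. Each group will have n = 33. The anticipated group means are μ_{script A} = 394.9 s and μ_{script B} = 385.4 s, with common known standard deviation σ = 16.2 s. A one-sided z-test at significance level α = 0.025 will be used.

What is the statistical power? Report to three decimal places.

Power ≈ 0.664

Standardized effect: d = |μ_{script A} − μ_{script B}| / σ = |394.9 − 385.4| / 16.2 = 0.5864
Noncentrality parameter: λ = d·√(n/2) = 0.5864 × √(33/2) = 2.3820
One-sided α = 0.025 → critical value z_{0.025} = 1.960.
Power = Φ(λ − 1.960) = Φ(0.422) = 0.6635.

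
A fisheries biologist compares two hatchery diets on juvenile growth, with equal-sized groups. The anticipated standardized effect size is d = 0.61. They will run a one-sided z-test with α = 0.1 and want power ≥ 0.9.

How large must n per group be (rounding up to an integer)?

n = 36 per group

For power 0.9 need Φ(δ − z_{0.1}) = 0.9, so δ = z_{0.1} + z_{0.10} = 1.282 + 1.282 = 2.563.
δ = d·√(n/2) ⇒ n = 2(δ/d)² = 2 × (2.563 / 0.61)² = 35.31.
Rounding up, n = 36 per group.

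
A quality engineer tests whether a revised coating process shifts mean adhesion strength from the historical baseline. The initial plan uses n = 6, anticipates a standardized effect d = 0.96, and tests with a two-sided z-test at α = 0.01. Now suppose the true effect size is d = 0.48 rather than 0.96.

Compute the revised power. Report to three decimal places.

Power ≈ 0.081

With d = 0.48: δ = d·√n = 0.48 × √6 = 1.1758. Critical value z_{0.005} = 2.576.
Revised power = Φ(δ − 2.576) + Φ(−δ − 2.576) = Φ(-1.400) + Φ(-3.752) = 0.0807 + 0.0001 = 0.0808.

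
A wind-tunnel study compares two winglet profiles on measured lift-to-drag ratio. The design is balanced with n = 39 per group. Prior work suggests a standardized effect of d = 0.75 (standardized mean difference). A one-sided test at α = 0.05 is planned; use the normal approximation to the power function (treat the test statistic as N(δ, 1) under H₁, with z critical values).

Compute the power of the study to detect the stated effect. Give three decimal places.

Noncentrality parameter: δ = d·√(n/2) = 0.75 × √(39/2) = 3.3119
Critical value for a one-sided test at α = 0.05: z_α = 1.645.
Power = Φ(δ − 1.645) = Φ(1.667) = 0.9522.

Power ≈ 0.952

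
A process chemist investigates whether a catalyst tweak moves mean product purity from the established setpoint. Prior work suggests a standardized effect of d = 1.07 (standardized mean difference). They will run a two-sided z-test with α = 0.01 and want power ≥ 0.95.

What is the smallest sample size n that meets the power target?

Set Φ(δ − 2.576) = 0.95; then δ − 2.576 = Φ⁻¹(0.95) = 1.645, giving δ = 4.221.
(For δ > 0 the lower-tail rejection region contributes negligibly to power, so the one-term inversion is standard.)
δ = d·√n ⇒ n = (δ/d)² = (4.221 / 1.07)² = 15.56.
Round up to the next whole unit.

n = 16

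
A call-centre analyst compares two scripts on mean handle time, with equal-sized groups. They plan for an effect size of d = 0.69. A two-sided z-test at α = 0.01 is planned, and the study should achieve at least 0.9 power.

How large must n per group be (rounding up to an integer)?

n = 63 per group

For power 0.9 need Φ(δ − z_{0.005}) = 0.9, so δ = z_{0.005} + z_{0.10} = 2.576 + 1.282 = 3.857.
(For δ > 0 the lower-tail rejection region contributes negligibly to power, so the one-term inversion is standard.)
δ = d·√(n/2) ⇒ n = 2(δ/d)² = 2 × (3.857 / 0.69)² = 62.51.
Rounding up, n = 63 per group.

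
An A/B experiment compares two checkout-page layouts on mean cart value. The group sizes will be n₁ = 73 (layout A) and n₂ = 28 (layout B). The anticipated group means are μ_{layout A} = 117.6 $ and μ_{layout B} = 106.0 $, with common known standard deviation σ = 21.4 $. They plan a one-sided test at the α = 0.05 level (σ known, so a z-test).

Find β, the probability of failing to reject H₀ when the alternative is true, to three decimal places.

β ≈ 0.214

Standardized effect: d = |μ_{layout A} − μ_{layout B}| / σ = |117.6 − 106.0| / 21.4 = 0.5421
Noncentrality parameter: δ = d / √(1/n₁ + 1/n₂) = 0.5421 / √(1/73 + 1/28) = 2.4385
Critical value for a one-sided test at α = 0.05: z_α = 1.645.
Power = P(Z > 1.645 − δ) = Φ(0.794) = 0.7863.
Type II error: β = 1 − power = 1 − 0.7863 = 0.2137.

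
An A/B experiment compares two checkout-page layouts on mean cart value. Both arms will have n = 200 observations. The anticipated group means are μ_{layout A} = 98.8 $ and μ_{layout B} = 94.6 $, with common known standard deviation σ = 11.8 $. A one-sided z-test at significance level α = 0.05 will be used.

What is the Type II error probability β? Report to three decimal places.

Standardized effect: d = |μ_{layout A} − μ_{layout B}| / σ = |98.8 − 94.6| / 11.8 = 0.3559
Noncentrality parameter: δ = d·√(n/2) = 0.3559 × √(200/2) = 3.5593
Critical value for a one-sided test at α = 0.05: z_α = 1.645.
Power = Φ(δ − 1.645) = Φ(1.914) = 0.9722.
Type II error: β = 1 − power = 1 − 0.9722 = 0.0278.

β ≈ 0.028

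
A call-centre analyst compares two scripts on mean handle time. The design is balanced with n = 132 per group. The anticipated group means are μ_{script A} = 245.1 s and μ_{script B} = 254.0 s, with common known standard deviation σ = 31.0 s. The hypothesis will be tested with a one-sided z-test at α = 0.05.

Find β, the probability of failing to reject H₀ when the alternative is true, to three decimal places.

Standardized effect: d = |μ_{script A} − μ_{script B}| / σ = |245.1 − 254.0| / 31.0 = 0.2871
Noncentrality parameter: λ = d·√(n/2) = 0.2871 × √(132/2) = 2.3324
One-sided α = 0.05 → critical value z_{0.05} = 1.645.
Power = P(Z > 1.645 − λ) = Φ(0.688) = 0.7541.
Type II error: β = 1 − power = 1 − 0.7541 = 0.2459.

β ≈ 0.246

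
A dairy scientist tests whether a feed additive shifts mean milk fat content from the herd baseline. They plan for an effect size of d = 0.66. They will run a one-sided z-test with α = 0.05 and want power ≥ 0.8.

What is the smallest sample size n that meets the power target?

Set Φ(δ − 1.645) = 0.8; then δ − 1.645 = Φ⁻¹(0.8) = 0.842, giving δ = 2.486.
δ = d·√n ⇒ n = (δ/d)² = (2.486 / 0.66)² = 14.19.
Rounding up, n = 15.

n = 15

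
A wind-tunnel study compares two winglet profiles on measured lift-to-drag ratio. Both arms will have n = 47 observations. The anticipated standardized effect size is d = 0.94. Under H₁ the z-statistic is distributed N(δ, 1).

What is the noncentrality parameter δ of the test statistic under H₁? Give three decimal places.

The noncentrality parameter scales effect size by the design's sample-size factor: δ = d·√(n/2) = 0.94 × √(47/2) = 4.5568

δ ≈ 4.557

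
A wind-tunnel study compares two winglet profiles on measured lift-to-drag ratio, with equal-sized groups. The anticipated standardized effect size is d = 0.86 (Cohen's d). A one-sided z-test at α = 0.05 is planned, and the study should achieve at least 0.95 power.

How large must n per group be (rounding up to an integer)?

Set Φ(δ − 1.645) = 0.95; then δ − 1.645 = Φ⁻¹(0.95) = 1.645, giving δ = 3.290.
δ = d·√(n/2) ⇒ n = 2(δ/d)² = 2 × (3.290 / 0.86)² = 29.26.
Round up to the next whole unit.

n = 30 per group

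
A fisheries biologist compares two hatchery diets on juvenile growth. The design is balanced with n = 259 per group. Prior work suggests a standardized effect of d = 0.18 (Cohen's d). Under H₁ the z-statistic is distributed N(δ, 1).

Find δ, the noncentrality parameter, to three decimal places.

δ ≈ 2.048

The noncentrality parameter scales effect size by the design's sample-size factor: δ = d·√(n/2) = 0.18 × √(259/2) = 2.0484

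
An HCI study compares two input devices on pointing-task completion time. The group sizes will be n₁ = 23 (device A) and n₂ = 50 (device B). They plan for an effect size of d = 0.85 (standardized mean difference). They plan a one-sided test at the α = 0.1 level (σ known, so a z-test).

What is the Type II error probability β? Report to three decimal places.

Noncentrality parameter: δ = d / √(1/n₁ + 1/n₂) = 0.85 / √(1/23 + 1/50) = 3.3737
Critical value for a one-sided test at α = 0.1: z_α = 1.282.
Power = Φ(δ − 1.282) = Φ(2.092) = 0.9818.
Type II error: β = 1 − power = 1 − 0.9818 = 0.0182.

β ≈ 0.018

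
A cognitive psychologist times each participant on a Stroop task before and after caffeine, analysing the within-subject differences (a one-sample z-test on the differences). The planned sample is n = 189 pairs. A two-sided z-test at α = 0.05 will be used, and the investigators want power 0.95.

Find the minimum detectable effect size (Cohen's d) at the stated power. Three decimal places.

Need Φ(δ − 1.960) = 0.95, so δ = 1.960 + 1.645 = 3.605.
(Lower-tail contribution to power is negligible for δ > 0.)
δ = d·√n ⇒ d = δ/√n = 3.605/√189 = 0.2622.

d ≈ 0.262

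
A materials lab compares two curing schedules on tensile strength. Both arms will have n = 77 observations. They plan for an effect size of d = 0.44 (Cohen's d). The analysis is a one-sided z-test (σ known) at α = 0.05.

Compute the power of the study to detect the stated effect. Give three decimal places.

Noncentrality parameter: δ = d·√(n/2) = 0.44 × √(77/2) = 2.7301
Critical value for a one-sided test at α = 0.05: z_α = 1.645.
Power = P(Z > 1.645 − δ) = Φ(1.085) = 0.8611.

Power ≈ 0.861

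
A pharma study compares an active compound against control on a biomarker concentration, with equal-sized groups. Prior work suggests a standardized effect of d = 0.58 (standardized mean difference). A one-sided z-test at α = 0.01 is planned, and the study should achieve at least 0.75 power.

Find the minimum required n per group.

n = 54 per group

Set Φ(δ − 2.326) = 0.75; then δ − 2.326 = Φ⁻¹(0.75) = 0.674, giving δ = 3.001.
δ = d·√(n/2) ⇒ n = 2(δ/d)² = 2 × (3.001 / 0.58)² = 53.54.
Rounding up, n = 54 per group.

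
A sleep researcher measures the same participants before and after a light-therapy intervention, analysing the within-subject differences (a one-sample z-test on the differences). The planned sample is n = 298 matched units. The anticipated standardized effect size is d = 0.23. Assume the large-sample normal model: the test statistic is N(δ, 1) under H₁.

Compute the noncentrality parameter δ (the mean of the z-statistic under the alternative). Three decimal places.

δ ≈ 3.970

δ = d·√n = 0.23 × √298 = 3.9704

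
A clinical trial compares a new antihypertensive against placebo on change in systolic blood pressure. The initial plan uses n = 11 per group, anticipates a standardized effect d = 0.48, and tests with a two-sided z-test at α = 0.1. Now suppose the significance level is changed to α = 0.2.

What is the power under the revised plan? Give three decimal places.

Power ≈ 0.446

δ = d·√(n/2) = 0.48 × √(11/2) = 1.1257 (unchanged). New critical value: z_{0.1} = 1.282.
Revised power = Φ(δ − 1.282) + Φ(−δ − 1.282) = Φ(-0.156) + Φ(-2.407) = 0.4381 + 0.0080 = 0.4461.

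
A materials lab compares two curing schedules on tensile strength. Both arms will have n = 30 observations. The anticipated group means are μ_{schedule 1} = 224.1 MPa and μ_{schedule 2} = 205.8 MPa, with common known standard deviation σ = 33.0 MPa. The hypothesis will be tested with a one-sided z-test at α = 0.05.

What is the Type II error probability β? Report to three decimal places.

β ≈ 0.308

Standardized effect: d = |μ_{schedule 1} − μ_{schedule 2}| / σ = |224.1 − 205.8| / 33.0 = 0.5545
Noncentrality parameter: δ = d·√(n/2) = 0.5545 × √(30/2) = 2.1477
One-sided α = 0.05 → critical value z_{0.05} = 1.645.
Power = P(Z > 1.645 − δ) = Φ(0.503) = 0.6925.
Type II error: β = 1 − power = 1 − 0.6925 = 0.3075.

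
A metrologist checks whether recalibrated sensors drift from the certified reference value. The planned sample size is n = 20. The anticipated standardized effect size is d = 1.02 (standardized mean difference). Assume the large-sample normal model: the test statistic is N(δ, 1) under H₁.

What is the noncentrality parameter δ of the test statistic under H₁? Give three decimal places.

δ ≈ 4.562

δ = d·√n = 1.02 × √20 = 4.5616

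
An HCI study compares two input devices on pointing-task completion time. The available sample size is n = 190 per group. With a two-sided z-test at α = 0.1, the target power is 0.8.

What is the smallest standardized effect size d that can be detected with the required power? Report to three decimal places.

Required noncentrality: δ = z_{0.05} + z_{0.20} = 1.645 + 0.842 = 2.486.
(Lower-tail contribution to power is negligible for δ > 0.)
δ = d·√(n/2) ⇒ d = δ/√(n/2) = 2.486/√(190/2) = 0.2551.

d ≈ 0.255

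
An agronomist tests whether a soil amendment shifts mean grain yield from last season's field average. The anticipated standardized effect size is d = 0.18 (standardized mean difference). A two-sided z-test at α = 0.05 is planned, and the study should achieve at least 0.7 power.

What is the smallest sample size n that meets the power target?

Set Φ(δ − 1.960) = 0.7; then δ − 1.960 = Φ⁻¹(0.7) = 0.524, giving δ = 2.484.
(For δ > 0 the lower-tail rejection region contributes negligibly to power, so the one-term inversion is standard.)
δ = d·√n ⇒ n = (δ/d)² = (2.484 / 0.18)² = 190.50.
Round up to the next whole unit.

n = 191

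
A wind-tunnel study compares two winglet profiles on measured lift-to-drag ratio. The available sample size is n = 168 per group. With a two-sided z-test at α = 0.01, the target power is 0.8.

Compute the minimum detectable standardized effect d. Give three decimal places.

d ≈ 0.373

Need Φ(δ − 2.576) = 0.8, so δ = 2.576 + 0.842 = 3.417.
(The second rejection-region term Φ(−δ − z_{α/2}) is negligible and dropped.)
δ = d·√(n/2) ⇒ d = δ/√(n/2) = 3.417/√(168/2) = 0.3729.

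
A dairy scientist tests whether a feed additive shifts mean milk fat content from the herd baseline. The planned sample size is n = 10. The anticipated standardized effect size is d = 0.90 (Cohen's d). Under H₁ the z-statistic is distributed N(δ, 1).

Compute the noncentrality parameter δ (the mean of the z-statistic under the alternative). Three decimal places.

δ ≈ 2.846

δ = d·√n = 0.90 × √10 = 2.8460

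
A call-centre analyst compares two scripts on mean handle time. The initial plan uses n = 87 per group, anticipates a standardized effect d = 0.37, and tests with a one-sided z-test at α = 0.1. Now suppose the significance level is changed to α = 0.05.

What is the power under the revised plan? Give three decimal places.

δ = d·√(n/2) = 0.37 × √(87/2) = 2.4403 (unchanged). New critical value: z_{0.05} = 1.645.
Revised power = Φ(δ − 1.645) = Φ(0.795) = 0.7868.

Power ≈ 0.787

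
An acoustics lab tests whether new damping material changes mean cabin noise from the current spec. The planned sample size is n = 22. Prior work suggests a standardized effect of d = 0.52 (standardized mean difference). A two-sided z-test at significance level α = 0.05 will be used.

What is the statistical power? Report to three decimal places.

Noncentrality parameter: δ = d·√n = 0.52 × √22 = 2.4390
Critical value for a two-sided test at α = 0.05: z_{α/2} = 1.960.
Power = Φ(δ − 1.960) + Φ(−δ − 1.960) = Φ(0.479) + Φ(-4.399) = 0.6840 + 0.0000 = 0.6841.

Power ≈ 0.684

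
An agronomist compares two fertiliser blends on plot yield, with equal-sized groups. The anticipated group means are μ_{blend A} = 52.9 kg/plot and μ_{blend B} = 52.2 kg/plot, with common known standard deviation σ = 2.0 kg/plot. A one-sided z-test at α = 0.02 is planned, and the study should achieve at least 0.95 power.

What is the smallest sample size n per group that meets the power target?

Standardized effect: d = |μ_{blend A} − μ_{blend B}| / σ = |52.9 − 52.2| / 2.0 = 0.3500
Set Φ(δ − 2.054) = 0.95; then δ − 2.054 = Φ⁻¹(0.95) = 1.645, giving δ = 3.699.
δ = d·√(n/2) ⇒ n = 2(δ/d)² = 2 × (3.699 / 0.3500)² = 223.34.
Rounding up, n = 224 per group.

n = 224 per group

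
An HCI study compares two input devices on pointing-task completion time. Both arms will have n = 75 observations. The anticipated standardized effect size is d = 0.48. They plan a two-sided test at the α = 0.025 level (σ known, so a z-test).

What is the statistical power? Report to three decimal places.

Noncentrality parameter: λ = d·√(n/2) = 0.48 × √(75/2) = 2.9394
Critical value for a two-sided test at α = 0.025: z_{α/2} = 2.241.
Power = Φ(λ − 2.241) + Φ(−λ − 2.241) = Φ(0.698) + Φ(-5.181) = 0.7574 + 0.0000 = 0.7574.

Power ≈ 0.757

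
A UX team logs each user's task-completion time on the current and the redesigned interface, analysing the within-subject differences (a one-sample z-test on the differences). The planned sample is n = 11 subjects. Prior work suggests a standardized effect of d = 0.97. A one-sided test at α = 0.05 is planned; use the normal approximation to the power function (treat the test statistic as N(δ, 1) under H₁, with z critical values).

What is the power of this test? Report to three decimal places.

Noncentrality parameter: δ = d·√n = 0.97 × √11 = 3.2171
One-sided α = 0.05 → critical value z_{0.05} = 1.645.
Power = P(Z > 1.645 − δ) = Φ(1.572) = 0.9421.

Power ≈ 0.942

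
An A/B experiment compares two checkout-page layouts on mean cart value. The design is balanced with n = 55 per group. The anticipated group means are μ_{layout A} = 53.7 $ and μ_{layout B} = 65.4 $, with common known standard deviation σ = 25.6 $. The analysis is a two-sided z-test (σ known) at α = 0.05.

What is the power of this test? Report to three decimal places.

Power ≈ 0.669

Standardized effect: d = |μ_{layout A} − μ_{layout B}| / σ = |53.7 − 65.4| / 25.6 = 0.4570
Noncentrality parameter: δ = d·√(n/2) = 0.4570 × √(55/2) = 2.3967
Two-sided α = 0.05 → critical value z_{0.025} = 1.960.
Power = Φ(δ − 1.960) + Φ(−δ − 1.960) = Φ(0.437) + Φ(-4.357) = 0.6688 + 0.0000 = 0.6689.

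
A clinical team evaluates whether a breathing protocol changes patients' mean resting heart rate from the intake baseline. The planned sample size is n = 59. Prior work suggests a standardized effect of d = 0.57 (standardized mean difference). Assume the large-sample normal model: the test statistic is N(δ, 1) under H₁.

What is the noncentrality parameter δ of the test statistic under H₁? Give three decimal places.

δ = d·√n = 0.57 × √59 = 4.3783

δ ≈ 4.378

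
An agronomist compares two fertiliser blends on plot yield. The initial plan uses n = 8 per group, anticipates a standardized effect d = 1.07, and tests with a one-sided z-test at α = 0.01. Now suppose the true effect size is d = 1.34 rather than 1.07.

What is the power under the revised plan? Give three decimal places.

Power ≈ 0.638

With d = 1.34: δ = d·√(n/2) = 1.34 × √(8/2) = 2.6800. Critical value z_{0.01} = 2.326.
Revised power = Φ(δ − 2.326) = Φ(0.354) = 0.6382.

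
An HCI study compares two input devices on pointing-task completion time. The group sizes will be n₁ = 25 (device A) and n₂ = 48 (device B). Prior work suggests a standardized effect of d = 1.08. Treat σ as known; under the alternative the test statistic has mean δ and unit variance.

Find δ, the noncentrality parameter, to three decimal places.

δ ≈ 4.379

δ = d / √(1/n₁ + 1/n₂) = 1.08 / √(1/25 + 1/48) = 4.3788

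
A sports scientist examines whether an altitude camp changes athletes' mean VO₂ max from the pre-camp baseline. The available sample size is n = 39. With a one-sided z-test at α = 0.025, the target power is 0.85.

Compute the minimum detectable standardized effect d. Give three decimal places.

Required noncentrality: δ = z_{0.025} + z_{0.15} = 1.960 + 1.036 = 2.996.
δ = d·√n ⇒ d = δ/√n = 2.996/√39 = 0.4798.

d ≈ 0.480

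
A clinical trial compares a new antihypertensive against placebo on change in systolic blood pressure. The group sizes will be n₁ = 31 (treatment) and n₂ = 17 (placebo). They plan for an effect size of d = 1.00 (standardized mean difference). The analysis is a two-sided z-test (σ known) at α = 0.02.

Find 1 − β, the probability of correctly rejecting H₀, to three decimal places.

Noncentrality parameter: δ = d / √(1/n₁ + 1/n₂) = 1.00 / √(1/31 + 1/17) = 3.3135
Critical value for a two-sided test at α = 0.02: z_{α/2} = 2.326.
Power = Φ(δ − 2.326) + Φ(−δ − 2.326) = Φ(0.987) + Φ(-5.640) = 0.8382 + 0.0000 = 0.8382.

Power ≈ 0.838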